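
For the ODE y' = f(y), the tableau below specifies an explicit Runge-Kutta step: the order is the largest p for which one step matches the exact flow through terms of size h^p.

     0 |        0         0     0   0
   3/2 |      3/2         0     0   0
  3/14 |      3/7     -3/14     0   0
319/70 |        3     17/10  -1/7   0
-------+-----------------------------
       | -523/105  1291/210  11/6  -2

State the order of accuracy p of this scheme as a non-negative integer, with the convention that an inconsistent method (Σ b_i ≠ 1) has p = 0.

2

b = (-523/105, 1291/210, 11/6, -2)
c = (0, 3/2, 3/14, 319/70)
Ac = (0, 0, -9/28, 2469/980)
Σ b_i: (-523/105)·1 + 1291/210·1 + 11/6·1 + (-2)·1 = 1 ✓
b·c: 1291/210·3/2 + 11/6·3/14 + (-2)·319/70 = 1/2 ✓
b·c²: 1291/210·9/4 + 11/6·9/196 + (-2)·101761/4900 = -33833/1225 ≠ 1/3 ⇒ order 2.
b·Ac: 11/6·(-9/28) + (-2)·2469/980 = -11031/1960 ≠ 1/6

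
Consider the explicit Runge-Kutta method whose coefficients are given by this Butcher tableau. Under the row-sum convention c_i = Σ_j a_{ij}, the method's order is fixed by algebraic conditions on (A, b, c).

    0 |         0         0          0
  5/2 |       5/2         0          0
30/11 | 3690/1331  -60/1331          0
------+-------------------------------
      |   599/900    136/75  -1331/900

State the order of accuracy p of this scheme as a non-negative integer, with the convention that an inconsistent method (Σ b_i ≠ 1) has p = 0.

b = (599/900, 136/75, -1331/900)
c = (0, 5/2, 30/11)
Ac = (0, 0, -150/1331)
Σ b_i: 599/900·1 + 136/75·1 + (-1331/900)·1 = 1 ✓
b·c: 136/75·5/2 + (-1331/900)·30/11 = 1/2 ✓
b·c²: 136/75·25/4 + (-1331/900)·900/121 = 1/3 ✓
b·Ac: (-1331/900)·(-150/1331) = 1/6 ✓; 3 stages ⇒ order 3.

3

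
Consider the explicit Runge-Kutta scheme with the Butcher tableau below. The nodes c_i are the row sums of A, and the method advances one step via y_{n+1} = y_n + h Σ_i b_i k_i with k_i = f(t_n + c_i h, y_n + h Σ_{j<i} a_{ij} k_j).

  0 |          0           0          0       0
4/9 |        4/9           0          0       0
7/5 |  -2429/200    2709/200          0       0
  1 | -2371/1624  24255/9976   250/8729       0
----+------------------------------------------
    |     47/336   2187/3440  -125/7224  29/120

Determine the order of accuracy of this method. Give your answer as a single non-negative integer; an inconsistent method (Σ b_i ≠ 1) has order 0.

b = (47/336, 2187/3440, -125/7224, 29/120)
c = (0, 4/9, 7/5, 1)
Ac = (0, 0, 301/50, 65/58)
Σ b_i: 47/336·1 + 2187/3440·1 + (-125/7224)·1 + 29/120·1 = 1 ✓
b·c: 2187/3440·4/9 + (-125/7224)·7/5 + 29/120·1 = 1/2 ✓
b·c²: 2187/3440·16/81 + (-125/7224)·49/25 + 29/120·1 = 1/3 ✓
b·Ac: (-125/7224)·301/50 + 29/120·65/58 = 1/6 ✓
b·c³: 2187/3440·64/729 + (-125/7224)·343/125 + 29/120·1 = 1/4 ✓
b·(c∘Ac): (-125/7224)·2107/250 + 29/120·65/58 = 1/8 ✓
b·Ac²: (-125/7224)·602/225 + 29/120·140/261 = 1/12 ✓
b·A²c: 29/120·5/29 = 1/24 ✓; 4 stages ⇒ order 4.

4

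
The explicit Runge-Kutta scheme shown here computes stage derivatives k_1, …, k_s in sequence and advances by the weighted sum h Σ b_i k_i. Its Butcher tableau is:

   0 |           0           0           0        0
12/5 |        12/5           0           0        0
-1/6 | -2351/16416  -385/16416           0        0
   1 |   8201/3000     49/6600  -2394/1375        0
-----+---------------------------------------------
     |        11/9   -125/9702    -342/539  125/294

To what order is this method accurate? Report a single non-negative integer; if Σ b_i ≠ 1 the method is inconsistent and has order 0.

b = (11/9, -125/9702, -342/539, 125/294)
c = (0, 12/5, -1/6, 1)
Ac = (0, 0, -77/1368, 77/250)
Σ b_i: 11/9·1 + (-125/9702)·1 + (-342/539)·1 + 125/294·1 = 1 ✓
b·c: (-125/9702)·12/5 + (-342/539)·(-1/6) + 125/294·1 = 1/2 ✓
b·c²: (-125/9702)·144/25 + (-342/539)·1/36 + 125/294·1 = 1/3 ✓
b·Ac: (-342/539)·(-77/1368) + 125/294·77/250 = 1/6 ✓
b·c³: (-125/9702)·1728/125 + (-342/539)·(-1/216) + 125/294·1 = 1/4 ✓
b·(c∘Ac): (-342/539)·77/8208 + 125/294·77/250 = 1/8 ✓
b·Ac²: (-342/539)·(-77/570) + 125/294·(-7/1250) = 1/12 ✓
b·A²c: 125/294·49/500 = 1/24 ✓; 4 stages ⇒ order 4.

4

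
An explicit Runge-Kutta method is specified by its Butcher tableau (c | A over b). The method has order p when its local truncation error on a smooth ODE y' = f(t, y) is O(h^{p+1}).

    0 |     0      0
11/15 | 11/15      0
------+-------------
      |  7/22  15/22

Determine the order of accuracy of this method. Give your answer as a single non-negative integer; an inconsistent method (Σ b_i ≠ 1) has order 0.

2

b = (7/22, 15/22)
c = (0, 11/15)
Σ b_i: 7/22·1 + 15/22·1 = 1 ✓
b·c: 15/22·11/15 = 1/2 ✓; 2 stages ⇒ order 2.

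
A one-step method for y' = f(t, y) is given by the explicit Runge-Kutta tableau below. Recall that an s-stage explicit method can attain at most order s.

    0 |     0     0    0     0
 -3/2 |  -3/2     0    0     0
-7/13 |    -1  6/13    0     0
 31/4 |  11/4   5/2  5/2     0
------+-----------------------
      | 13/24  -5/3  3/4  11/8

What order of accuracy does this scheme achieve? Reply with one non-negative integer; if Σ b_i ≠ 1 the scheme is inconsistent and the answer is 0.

1

b = (13/24, -5/3, 3/4, 11/8)
c = (0, -3/2, -7/13, 31/4)
Ac = (0, 0, -9/13, -265/52)
Σ b_i: 13/24·1 + (-5/3)·1 + 3/4·1 + 11/8·1 = 1 ✓
b·c: (-5/3)·(-3/2) + 3/4·(-7/13) + 11/8·31/4 = 5305/416 ≠ 1/2 ⇒ order 1.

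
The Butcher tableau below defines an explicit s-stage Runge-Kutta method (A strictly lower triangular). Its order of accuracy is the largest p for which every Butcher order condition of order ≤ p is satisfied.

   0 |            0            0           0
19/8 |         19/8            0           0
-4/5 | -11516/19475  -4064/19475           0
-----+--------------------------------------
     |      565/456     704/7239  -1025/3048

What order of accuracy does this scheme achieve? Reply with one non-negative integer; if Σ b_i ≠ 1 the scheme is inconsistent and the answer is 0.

b = (565/456, 704/7239, -1025/3048)
c = (0, 19/8, -4/5)
Ac = (0, 0, -508/1025)
Σ b_i: 565/456·1 + 704/7239·1 + (-1025/3048)·1 = 1 ✓
b·c: 704/7239·19/8 + (-1025/3048)·(-4/5) = 1/2 ✓
b·c²: 704/7239·361/64 + (-1025/3048)·16/25 = 1/3 ✓
b·Ac: (-1025/3048)·(-508/1025) = 1/6 ✓; 3 stages ⇒ order 3.

3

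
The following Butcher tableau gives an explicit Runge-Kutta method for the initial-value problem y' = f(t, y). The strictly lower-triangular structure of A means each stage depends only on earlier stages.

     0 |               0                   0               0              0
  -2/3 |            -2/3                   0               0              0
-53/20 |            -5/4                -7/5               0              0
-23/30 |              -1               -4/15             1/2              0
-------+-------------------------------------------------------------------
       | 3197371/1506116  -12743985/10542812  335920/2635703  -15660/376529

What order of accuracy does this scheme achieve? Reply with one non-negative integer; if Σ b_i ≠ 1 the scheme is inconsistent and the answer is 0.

b = (3197371/1506116, -12743985/10542812, 335920/2635703, -15660/376529)
c = (0, -2/3, -53/20, -23/30)
Ac = (0, 0, 14/15, -413/360)
Σ b_i: 3197371/1506116·1 + (-12743985/10542812)·1 + 335920/2635703·1 + (-15660/376529)·1 = 1 ✓
b·c: (-12743985/10542812)·(-2/3) + 335920/2635703·(-53/20) + (-15660/376529)·(-23/30) = 1/2 ✓
b·c²: (-12743985/10542812)·4/9 + 335920/2635703·2809/400 + (-15660/376529)·529/900 = 1/3 ✓
b·Ac: 335920/2635703·14/15 + (-15660/376529)·(-413/360) = 1/6 ✓
b·c³: (-12743985/10542812)·(-8/27) + 335920/2635703·(-148877/8000) + (-15660/376529)·(-12167/27000) = -676021927/338876100 ≠ 1/4 ⇒ order 3.
b·(c∘Ac): 335920/2635703·(-371/150) + (-15660/376529)·9499/10800 = -7947917/22591740 ≠ 1/8
b·Ac²: 335920/2635703·(-28/45) + (-15660/376529)·73283/21600 = -29876303/135550440 ≠ 1/12
b·A²c: (-15660/376529)·7/15 = -7308/376529 ≠ 1/24

3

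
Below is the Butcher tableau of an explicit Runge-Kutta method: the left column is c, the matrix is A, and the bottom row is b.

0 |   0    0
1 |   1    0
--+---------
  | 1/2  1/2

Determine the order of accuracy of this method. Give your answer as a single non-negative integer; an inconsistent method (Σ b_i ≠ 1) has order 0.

b = (1/2, 1/2)
c = (0, 1)
Σ b_i: 1/2·1 + 1/2·1 = 1 ✓
b·c: 1/2·1 = 1/2 ✓; 2 stages ⇒ order 2.

2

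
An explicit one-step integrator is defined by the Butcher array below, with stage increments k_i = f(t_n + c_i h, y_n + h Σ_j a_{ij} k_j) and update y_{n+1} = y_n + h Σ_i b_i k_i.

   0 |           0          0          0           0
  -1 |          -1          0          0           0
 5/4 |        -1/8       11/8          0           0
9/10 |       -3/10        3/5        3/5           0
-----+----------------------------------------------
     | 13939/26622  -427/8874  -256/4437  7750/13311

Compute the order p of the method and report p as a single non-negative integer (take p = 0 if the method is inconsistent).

3

b = (13939/26622, -427/8874, -256/4437, 7750/13311)
c = (0, -1, 5/4, 9/10)
Ac = (0, 0, -11/8, 3/20)
Σ b_i: 13939/26622·1 + (-427/8874)·1 + (-256/4437)·1 + 7750/13311·1 = 1 ✓
b·c: (-427/8874)·(-1) + (-256/4437)·5/4 + 7750/13311·9/10 = 1/2 ✓
b·c²: (-427/8874)·1 + (-256/4437)·25/16 + 7750/13311·81/100 = 1/3 ✓
b·Ac: (-256/4437)·(-11/8) + 7750/13311·3/20 = 1/6 ✓
b·c³: (-427/8874)·(-1) + (-256/4437)·125/64 + 7750/13311·729/1000 = 2129/5916 ≠ 1/4 ⇒ order 3.
b·(c∘Ac): (-256/4437)·(-55/32) + 7750/13311·27/200 = 3155/17748 ≠ 1/8
b·Ac²: (-256/4437)·11/8 + 7750/13311·123/80 = 9653/11832 ≠ 1/12
b·A²c: 7750/13311·(-33/40) = -8525/17748 ≠ 1/24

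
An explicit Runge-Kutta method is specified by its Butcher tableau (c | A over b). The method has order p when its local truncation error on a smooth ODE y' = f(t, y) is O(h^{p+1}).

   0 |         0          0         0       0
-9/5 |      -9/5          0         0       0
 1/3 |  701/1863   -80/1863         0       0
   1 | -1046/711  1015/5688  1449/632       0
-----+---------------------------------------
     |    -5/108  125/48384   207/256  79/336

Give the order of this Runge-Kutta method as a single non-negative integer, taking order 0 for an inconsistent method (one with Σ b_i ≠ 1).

4

b = (-5/108, 125/48384, 207/256, 79/336)
c = (0, -9/5, 1/3, 1)
Ac = (0, 0, 16/207, 35/79)
Σ b_i: (-5/108)·1 + 125/48384·1 + 207/256·1 + 79/336·1 = 1 ✓
b·c: 125/48384·(-9/5) + 207/256·1/3 + 79/336·1 = 1/2 ✓
b·c²: 125/48384·81/25 + 207/256·1/9 + 79/336·1 = 1/3 ✓
b·Ac: 207/256·16/207 + 79/336·35/79 = 1/6 ✓
b·c³: 125/48384·(-729/125) + 207/256·1/27 + 79/336·1 = 1/4 ✓
b·(c∘Ac): 207/256·16/621 + 79/336·35/79 = 1/8 ✓
b·Ac²: 207/256·(-16/115) + 79/336·329/395 = 1/12 ✓
b·A²c: 79/336·14/79 = 1/24 ✓; 4 stages ⇒ order 4.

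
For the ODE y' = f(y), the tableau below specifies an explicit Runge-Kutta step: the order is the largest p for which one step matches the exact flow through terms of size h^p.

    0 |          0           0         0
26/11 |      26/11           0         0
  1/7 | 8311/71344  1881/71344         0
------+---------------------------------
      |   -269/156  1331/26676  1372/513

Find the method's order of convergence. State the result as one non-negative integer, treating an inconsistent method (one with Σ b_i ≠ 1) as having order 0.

3

b = (-269/156, 1331/26676, 1372/513)
c = (0, 26/11, 1/7)
Ac = (0, 0, 171/2744)
Σ b_i: (-269/156)·1 + 1331/26676·1 + 1372/513·1 = 1 ✓
b·c: 1331/26676·26/11 + 1372/513·1/7 = 1/2 ✓
b·c²: 1331/26676·676/121 + 1372/513·1/49 = 1/3 ✓
b·Ac: 1372/513·171/2744 = 1/6 ✓; 3 stages ⇒ order 3.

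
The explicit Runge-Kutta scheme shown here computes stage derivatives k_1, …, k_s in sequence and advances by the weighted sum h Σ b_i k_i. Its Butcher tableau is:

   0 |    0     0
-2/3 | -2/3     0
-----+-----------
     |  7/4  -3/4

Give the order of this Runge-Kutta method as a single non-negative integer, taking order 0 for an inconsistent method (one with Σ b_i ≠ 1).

2

b = (7/4, -3/4)
c = (0, -2/3)
Σ b_i: 7/4·1 + (-3/4)·1 = 1 ✓
b·c: (-3/4)·(-2/3) = 1/2 ✓; 2 stages ⇒ order 2.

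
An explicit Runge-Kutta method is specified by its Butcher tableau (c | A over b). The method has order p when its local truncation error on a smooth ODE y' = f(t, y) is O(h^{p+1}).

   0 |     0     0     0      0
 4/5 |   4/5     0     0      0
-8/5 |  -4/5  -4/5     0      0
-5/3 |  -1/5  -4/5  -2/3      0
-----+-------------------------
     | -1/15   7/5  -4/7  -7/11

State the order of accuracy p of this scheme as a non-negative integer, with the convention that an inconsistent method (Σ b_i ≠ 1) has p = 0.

b = (-1/15, 7/5, -4/7, -7/11)
c = (0, 4/5, -8/5, -5/3)
Ac = (0, 0, -16/25, 32/75)
Σ b_i: (-1/15)·1 + 7/5·1 + (-4/7)·1 + (-7/11)·1 = 29/231 ≠ 1 ⇒ order 0.

0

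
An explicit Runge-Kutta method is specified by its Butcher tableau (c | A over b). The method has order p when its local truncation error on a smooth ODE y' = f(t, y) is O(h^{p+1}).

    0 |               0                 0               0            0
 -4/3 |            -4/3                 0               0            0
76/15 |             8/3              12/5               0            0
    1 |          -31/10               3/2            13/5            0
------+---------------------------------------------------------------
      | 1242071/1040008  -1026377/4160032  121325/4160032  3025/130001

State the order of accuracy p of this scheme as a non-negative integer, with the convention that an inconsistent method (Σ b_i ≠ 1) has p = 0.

3

b = (1242071/1040008, -1026377/4160032, 121325/4160032, 3025/130001)
c = (0, -4/3, 76/15, 1)
Ac = (0, 0, -16/5, 838/75)
Σ b_i: 1242071/1040008·1 + (-1026377/4160032)·1 + 121325/4160032·1 + 3025/130001·1 = 1 ✓
b·c: (-1026377/4160032)·(-4/3) + 121325/4160032·76/15 + 3025/130001·1 = 1/2 ✓
b·c²: (-1026377/4160032)·16/9 + 121325/4160032·5776/225 + 3025/130001·1 = 1/3 ✓
b·Ac: 121325/4160032·(-16/5) + 3025/130001·838/75 = 1/6 ✓
b·c³: (-1026377/4160032)·(-64/27) + 121325/4160032·438976/3375 + 3025/130001·1 = 25748533/5850045 ≠ 1/4 ⇒ order 3.
b·(c∘Ac): 121325/4160032·(-1216/75) + 3025/130001·838/75 = -27672/130001 ≠ 1/8
b·Ac²: 121325/4160032·64/15 + 3025/130001·78088/1125 = 10176598/5850045 ≠ 1/12
b·A²c: 3025/130001·(-208/25) = -25168/130001 ≠ 1/24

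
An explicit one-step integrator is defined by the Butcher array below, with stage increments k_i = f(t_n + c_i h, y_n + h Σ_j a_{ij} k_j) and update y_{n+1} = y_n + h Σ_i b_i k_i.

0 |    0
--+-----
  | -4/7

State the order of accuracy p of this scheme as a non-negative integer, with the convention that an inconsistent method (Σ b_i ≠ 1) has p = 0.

b = (-4/7)
c = (0)
Σ b_i: (-4/7)·1 = -4/7 ≠ 1 ⇒ order 0.

0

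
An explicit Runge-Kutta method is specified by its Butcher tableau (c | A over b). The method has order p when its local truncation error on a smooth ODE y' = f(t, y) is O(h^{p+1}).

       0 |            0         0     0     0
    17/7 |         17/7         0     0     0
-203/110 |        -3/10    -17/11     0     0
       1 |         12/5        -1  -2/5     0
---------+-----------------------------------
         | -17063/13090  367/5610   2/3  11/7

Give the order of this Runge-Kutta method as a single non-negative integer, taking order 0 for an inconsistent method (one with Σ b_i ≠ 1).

b = (-17063/13090, 367/5610, 2/3, 11/7)
c = (0, 17/7, -203/110, 1)
Ac = (0, 0, -289/77, -3254/1925)
Σ b_i: (-17063/13090)·1 + 367/5610·1 + 2/3·1 + 11/7·1 = 1 ✓
b·c: 367/5610·17/7 + 2/3·(-203/110) + 11/7·1 = 1/2 ✓
b·c²: 367/5610·289/49 + 2/3·41209/12100 + 11/7·1 = 626656/148225 ≠ 1/3 ⇒ order 2.
b·Ac: 2/3·(-289/77) + 11/7·(-3254/1925) = -208532/40425 ≠ 1/6

2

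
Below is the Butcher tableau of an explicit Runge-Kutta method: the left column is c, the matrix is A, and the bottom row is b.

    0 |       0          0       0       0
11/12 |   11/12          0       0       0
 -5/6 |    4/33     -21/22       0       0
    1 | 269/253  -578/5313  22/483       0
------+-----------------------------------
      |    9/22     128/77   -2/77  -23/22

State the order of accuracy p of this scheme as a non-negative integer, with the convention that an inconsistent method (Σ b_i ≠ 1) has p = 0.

b = (9/22, 128/77, -2/77, -23/22)
c = (0, 11/12, -5/6, 1)
Ac = (0, 0, -7/8, -19/138)
Σ b_i: 9/22·1 + 128/77·1 + (-2/77)·1 + (-23/22)·1 = 1 ✓
b·c: 128/77·11/12 + (-2/77)·(-5/6) + (-23/22)·1 = 1/2 ✓
b·c²: 128/77·121/144 + (-2/77)·25/36 + (-23/22)·1 = 1/3 ✓
b·Ac: (-2/77)·(-7/8) + (-23/22)·(-19/138) = 1/6 ✓
b·c³: 128/77·1331/1728 + (-2/77)·(-125/216) + (-23/22)·1 = 1/4 ✓
b·(c∘Ac): (-2/77)·35/48 + (-23/22)·(-19/138) = 1/8 ✓
b·Ac²: (-2/77)·(-77/96) + (-23/22)·(-11/184) = 1/12 ✓
b·A²c: (-23/22)·(-11/276) = 1/24 ✓; 4 stages ⇒ order 4.

4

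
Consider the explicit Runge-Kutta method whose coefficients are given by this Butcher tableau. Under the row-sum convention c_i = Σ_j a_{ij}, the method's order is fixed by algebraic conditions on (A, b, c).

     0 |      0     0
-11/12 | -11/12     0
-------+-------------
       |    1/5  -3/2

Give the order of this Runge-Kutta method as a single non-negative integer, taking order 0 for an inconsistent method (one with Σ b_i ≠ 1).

b = (1/5, -3/2)
c = (0, -11/12)
Σ b_i: 1/5·1 + (-3/2)·1 = -13/10 ≠ 1 ⇒ order 0.

0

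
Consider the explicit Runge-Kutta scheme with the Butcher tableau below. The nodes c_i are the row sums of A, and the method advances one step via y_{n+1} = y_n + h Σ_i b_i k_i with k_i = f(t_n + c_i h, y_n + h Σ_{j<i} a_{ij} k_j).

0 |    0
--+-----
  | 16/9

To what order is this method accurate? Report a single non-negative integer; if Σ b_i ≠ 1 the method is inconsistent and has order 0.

0

b = (16/9)
c = (0)
Σ b_i: 16/9·1 = 16/9 ≠ 1 ⇒ order 0.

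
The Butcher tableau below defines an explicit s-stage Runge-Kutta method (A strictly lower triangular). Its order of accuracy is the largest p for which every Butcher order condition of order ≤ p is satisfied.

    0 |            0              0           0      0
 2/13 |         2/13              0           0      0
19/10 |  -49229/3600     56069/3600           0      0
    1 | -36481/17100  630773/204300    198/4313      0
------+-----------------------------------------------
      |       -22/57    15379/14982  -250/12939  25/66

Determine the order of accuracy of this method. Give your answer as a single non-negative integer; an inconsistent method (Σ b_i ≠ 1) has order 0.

4

b = (-22/57, 15379/14982, -250/12939, 25/66)
c = (0, 2/13, 19/10, 1)
Ac = (0, 0, 4313/1800, 253/450)
Σ b_i: (-22/57)·1 + 15379/14982·1 + (-250/12939)·1 + 25/66·1 = 1 ✓
b·c: 15379/14982·2/13 + (-250/12939)·19/10 + 25/66·1 = 1/2 ✓
b·c²: 15379/14982·4/169 + (-250/12939)·361/100 + 25/66·1 = 1/3 ✓
b·Ac: (-250/12939)·4313/1800 + 25/66·253/450 = 1/6 ✓
b·c³: 15379/14982·8/2197 + (-250/12939)·6859/1000 + 25/66·1 = 1/4 ✓
b·(c∘Ac): (-250/12939)·81947/18000 + 25/66·253/450 = 1/8 ✓
b·Ac²: (-250/12939)·4313/11700 + 25/66·1397/5850 = 1/12 ✓
b·A²c: 25/66·11/100 = 1/24 ✓; 4 stages ⇒ order 4.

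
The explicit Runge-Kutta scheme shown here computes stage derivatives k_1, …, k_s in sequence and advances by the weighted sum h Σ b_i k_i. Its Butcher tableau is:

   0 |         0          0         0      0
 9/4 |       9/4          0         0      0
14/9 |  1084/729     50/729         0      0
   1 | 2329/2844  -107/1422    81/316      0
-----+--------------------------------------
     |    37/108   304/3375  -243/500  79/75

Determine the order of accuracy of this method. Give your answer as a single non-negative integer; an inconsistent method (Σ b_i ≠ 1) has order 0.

4

b = (37/108, 304/3375, -243/500, 79/75)
c = (0, 9/4, 14/9, 1)
Ac = (0, 0, 25/162, 145/632)
Σ b_i: 37/108·1 + 304/3375·1 + (-243/500)·1 + 79/75·1 = 1 ✓
b·c: 304/3375·9/4 + (-243/500)·14/9 + 79/75·1 = 1/2 ✓
b·c²: 304/3375·81/16 + (-243/500)·196/81 + 79/75·1 = 1/3 ✓
b·Ac: (-243/500)·25/162 + 79/75·145/632 = 1/6 ✓
b·c³: 304/3375·729/64 + (-243/500)·2744/729 + 79/75·1 = 1/4 ✓
b·(c∘Ac): (-243/500)·175/729 + 79/75·145/632 = 1/8 ✓
b·Ac²: (-243/500)·25/72 + 79/75·605/2528 = 1/12 ✓
b·A²c: 79/75·25/632 = 1/24 ✓; 4 stages ⇒ order 4.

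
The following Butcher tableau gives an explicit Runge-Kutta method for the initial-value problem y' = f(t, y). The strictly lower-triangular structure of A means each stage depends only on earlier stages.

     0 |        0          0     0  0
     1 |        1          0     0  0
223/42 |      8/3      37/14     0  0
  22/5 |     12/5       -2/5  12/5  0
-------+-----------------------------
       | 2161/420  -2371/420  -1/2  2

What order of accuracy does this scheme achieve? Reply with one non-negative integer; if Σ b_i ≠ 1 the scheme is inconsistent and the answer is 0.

2

b = (2161/420, -2371/420, -1/2, 2)
c = (0, 1, 223/42, 22/5)
Ac = (0, 0, 37/14, 432/35)
Σ b_i: 2161/420·1 + (-2371/420)·1 + (-1/2)·1 + 2·1 = 1 ✓
b·c: (-2371/420)·1 + (-1/2)·223/42 + 2·22/5 = 1/2 ✓
b·c²: (-2371/420)·1 + (-1/2)·49729/1764 + 2·484/25 = 1673969/88200 ≠ 1/3 ⇒ order 2.
b·Ac: (-1/2)·37/14 + 2·432/35 = 3271/140 ≠ 1/6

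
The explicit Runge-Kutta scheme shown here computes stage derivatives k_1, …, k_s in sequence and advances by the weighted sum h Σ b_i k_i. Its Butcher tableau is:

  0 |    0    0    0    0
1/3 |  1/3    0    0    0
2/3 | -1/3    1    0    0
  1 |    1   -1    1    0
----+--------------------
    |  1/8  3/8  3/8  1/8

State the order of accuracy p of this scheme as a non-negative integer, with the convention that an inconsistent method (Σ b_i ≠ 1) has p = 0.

4

b = (1/8, 3/8, 3/8, 1/8)
c = (0, 1/3, 2/3, 1)
Ac = (0, 0, 1/3, 1/3)
Σ b_i: 1/8·1 + 3/8·1 + 3/8·1 + 1/8·1 = 1 ✓
b·c: 3/8·1/3 + 3/8·2/3 + 1/8·1 = 1/2 ✓
b·c²: 3/8·1/9 + 3/8·4/9 + 1/8·1 = 1/3 ✓
b·Ac: 3/8·1/3 + 1/8·1/3 = 1/6 ✓
b·c³: 3/8·1/27 + 3/8·8/27 + 1/8·1 = 1/4 ✓
b·(c∘Ac): 3/8·2/9 + 1/8·1/3 = 1/8 ✓
b·Ac²: 3/8·1/9 + 1/8·1/3 = 1/12 ✓
b·A²c: 1/8·1/3 = 1/24 ✓; 4 stages ⇒ order 4.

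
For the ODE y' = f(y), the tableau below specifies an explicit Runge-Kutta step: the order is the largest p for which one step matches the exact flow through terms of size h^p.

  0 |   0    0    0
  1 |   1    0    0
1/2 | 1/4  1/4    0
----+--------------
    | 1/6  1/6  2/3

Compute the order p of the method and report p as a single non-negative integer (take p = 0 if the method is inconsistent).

b = (1/6, 1/6, 2/3)
c = (0, 1, 1/2)
Ac = (0, 0, 1/4)
Σ b_i: 1/6·1 + 1/6·1 + 2/3·1 = 1 ✓
b·c: 1/6·1 + 2/3·1/2 = 1/2 ✓
b·c²: 1/6·1 + 2/3·1/4 = 1/3 ✓
b·Ac: 2/3·1/4 = 1/6 ✓; 3 stages ⇒ order 3.

3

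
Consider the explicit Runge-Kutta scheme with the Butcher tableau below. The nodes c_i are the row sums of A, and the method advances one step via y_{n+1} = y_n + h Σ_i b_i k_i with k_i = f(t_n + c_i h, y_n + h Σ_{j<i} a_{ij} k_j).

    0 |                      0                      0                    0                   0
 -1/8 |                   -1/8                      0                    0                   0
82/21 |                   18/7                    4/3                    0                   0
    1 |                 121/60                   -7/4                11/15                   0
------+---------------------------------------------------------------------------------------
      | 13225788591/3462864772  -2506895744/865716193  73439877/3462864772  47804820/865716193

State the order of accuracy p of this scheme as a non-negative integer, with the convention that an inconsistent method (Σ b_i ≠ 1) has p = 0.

b = (13225788591/3462864772, -2506895744/865716193, 73439877/3462864772, 47804820/865716193)
c = (0, -1/8, 82/21, 1)
Ac = (0, 0, -1/6, 31069/10080)
Σ b_i: 13225788591/3462864772·1 + (-2506895744/865716193)·1 + 73439877/3462864772·1 + 47804820/865716193·1 = 1 ✓
b·c: (-2506895744/865716193)·(-1/8) + 73439877/3462864772·82/21 + 47804820/865716193·1 = 1/2 ✓
b·c²: (-2506895744/865716193)·1/64 + 73439877/3462864772·6724/441 + 47804820/865716193·1 = 1/3 ✓
b·Ac: 73439877/3462864772·(-1/6) + 47804820/865716193·31069/10080 = 1/6 ✓
b·c³: (-2506895744/865716193)·(-1/512) + 73439877/3462864772·551368/9261 + 47804820/865716193·1 = 288739167877/218160480636 ≠ 1/4 ⇒ order 3.
b·(c∘Ac): 73439877/3462864772·(-41/63) + 47804820/865716193·31069/10080 = 1083179805/6925729544 ≠ 1/8
b·Ac²: 73439877/3462864772·1/48 + 47804820/865716193·18888479/1693440 = 537861951419/872641922544 ≠ 1/12
b·A²c: 47804820/865716193·(-11/90) = -17528434/2597148579 ≠ 1/24

3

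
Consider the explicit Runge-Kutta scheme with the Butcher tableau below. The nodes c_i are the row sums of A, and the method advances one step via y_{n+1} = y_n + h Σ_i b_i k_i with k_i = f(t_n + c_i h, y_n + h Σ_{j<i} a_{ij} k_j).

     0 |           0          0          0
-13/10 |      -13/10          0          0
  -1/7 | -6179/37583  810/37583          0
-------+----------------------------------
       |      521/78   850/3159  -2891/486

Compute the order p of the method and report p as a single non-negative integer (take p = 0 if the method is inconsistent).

3

b = (521/78, 850/3159, -2891/486)
c = (0, -13/10, -1/7)
Ac = (0, 0, -81/2891)
Σ b_i: 521/78·1 + 850/3159·1 + (-2891/486)·1 = 1 ✓
b·c: 850/3159·(-13/10) + (-2891/486)·(-1/7) = 1/2 ✓
b·c²: 850/3159·169/100 + (-2891/486)·1/49 = 1/3 ✓
b·Ac: (-2891/486)·(-81/2891) = 1/6 ✓; 3 stages ⇒ order 3.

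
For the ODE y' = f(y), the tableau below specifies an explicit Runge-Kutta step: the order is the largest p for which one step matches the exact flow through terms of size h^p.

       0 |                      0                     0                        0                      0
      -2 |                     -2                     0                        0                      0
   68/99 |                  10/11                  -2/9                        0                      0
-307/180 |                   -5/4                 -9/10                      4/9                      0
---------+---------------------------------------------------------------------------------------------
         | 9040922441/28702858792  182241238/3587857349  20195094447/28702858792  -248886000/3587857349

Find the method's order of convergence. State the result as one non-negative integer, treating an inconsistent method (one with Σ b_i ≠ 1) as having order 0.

b = (9040922441/28702858792, 182241238/3587857349, 20195094447/28702858792, -248886000/3587857349)
c = (0, -2, 68/99, -307/180)
Ac = (0, 0, 4/9, 9379/4455)
Σ b_i: 9040922441/28702858792·1 + 182241238/3587857349·1 + 20195094447/28702858792·1 + (-248886000/3587857349)·1 = 1 ✓
b·c: 182241238/3587857349·(-2) + 20195094447/28702858792·68/99 + (-248886000/3587857349)·(-307/180) = 1/2 ✓
b·c²: 182241238/3587857349·4 + 20195094447/28702858792·4624/9801 + (-248886000/3587857349)·94249/32400 = 1/3 ✓
b·Ac: 20195094447/28702858792·4/9 + (-248886000/3587857349)·9379/4455 = 1/6 ✓
b·c³: 182241238/3587857349·(-8) + 20195094447/28702858792·314432/970299 + (-248886000/3587857349)·(-28934443/5832000) = 706763749561/4262374530612 ≠ 1/4 ⇒ order 3.
b·(c∘Ac): 20195094447/28702858792·272/891 + (-248886000/3587857349)·(-2879353/801900) = 44936045146/96872148423 ≠ 1/8
b·Ac²: 20195094447/28702858792·(-8/9) + (-248886000/3587857349)·(-1495282/441045) = -415828853551/1065593632653 ≠ 1/12
b·A²c: (-248886000/3587857349)·16/81 = -147488000/10763572047 ≠ 1/24

3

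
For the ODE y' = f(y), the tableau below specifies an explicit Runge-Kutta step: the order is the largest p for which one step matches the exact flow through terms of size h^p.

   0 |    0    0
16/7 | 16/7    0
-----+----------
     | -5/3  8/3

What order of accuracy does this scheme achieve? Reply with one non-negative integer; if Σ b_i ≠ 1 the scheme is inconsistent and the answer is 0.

1

b = (-5/3, 8/3)
c = (0, 16/7)
Σ b_i: (-5/3)·1 + 8/3·1 = 1 ✓
b·c: 8/3·16/7 = 128/21 ≠ 1/2 ⇒ order 1.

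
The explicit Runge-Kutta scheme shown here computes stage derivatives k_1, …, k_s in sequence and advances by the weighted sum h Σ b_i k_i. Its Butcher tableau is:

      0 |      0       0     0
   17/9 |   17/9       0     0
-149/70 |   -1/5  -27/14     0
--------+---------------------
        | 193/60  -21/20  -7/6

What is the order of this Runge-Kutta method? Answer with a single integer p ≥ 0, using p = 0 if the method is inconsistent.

2

b = (193/60, -21/20, -7/6)
c = (0, 17/9, -149/70)
Ac = (0, 0, -51/14)
Σ b_i: 193/60·1 + (-21/20)·1 + (-7/6)·1 = 1 ✓
b·c: (-21/20)·17/9 + (-7/6)·(-149/70) = 1/2 ✓
b·c²: (-21/20)·289/81 + (-7/6)·22201/4900 = -341419/37800 ≠ 1/3 ⇒ order 2.
b·Ac: (-7/6)·(-51/14) = 17/4 ≠ 1/6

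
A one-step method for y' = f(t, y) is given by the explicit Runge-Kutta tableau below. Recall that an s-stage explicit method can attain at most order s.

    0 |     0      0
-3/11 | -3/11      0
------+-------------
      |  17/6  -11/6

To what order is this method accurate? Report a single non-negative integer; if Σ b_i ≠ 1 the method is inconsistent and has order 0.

2

b = (17/6, -11/6)
c = (0, -3/11)
Σ b_i: 17/6·1 + (-11/6)·1 = 1 ✓
b·c: (-11/6)·(-3/11) = 1/2 ✓; 2 stages ⇒ order 2.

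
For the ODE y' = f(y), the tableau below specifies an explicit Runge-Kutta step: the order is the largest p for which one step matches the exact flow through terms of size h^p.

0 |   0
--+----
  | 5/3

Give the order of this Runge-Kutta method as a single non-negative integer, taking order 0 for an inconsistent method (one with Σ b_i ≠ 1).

0

b = (5/3)
c = (0)
Σ b_i: 5/3·1 = 5/3 ≠ 1 ⇒ order 0.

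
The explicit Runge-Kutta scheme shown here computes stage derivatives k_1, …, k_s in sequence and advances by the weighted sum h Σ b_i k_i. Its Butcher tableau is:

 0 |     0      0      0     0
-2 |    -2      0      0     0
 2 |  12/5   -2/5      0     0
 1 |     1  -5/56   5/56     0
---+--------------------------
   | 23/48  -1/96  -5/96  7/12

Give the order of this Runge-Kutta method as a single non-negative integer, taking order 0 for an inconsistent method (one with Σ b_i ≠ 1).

4

b = (23/48, -1/96, -5/96, 7/12)
c = (0, -2, 2, 1)
Ac = (0, 0, 4/5, 5/14)
Σ b_i: 23/48·1 + (-1/96)·1 + (-5/96)·1 + 7/12·1 = 1 ✓
b·c: (-1/96)·(-2) + (-5/96)·2 + 7/12·1 = 1/2 ✓
b·c²: (-1/96)·4 + (-5/96)·4 + 7/12·1 = 1/3 ✓
b·Ac: (-5/96)·4/5 + 7/12·5/14 = 1/6 ✓
b·c³: (-1/96)·(-8) + (-5/96)·8 + 7/12·1 = 1/4 ✓
b·(c∘Ac): (-5/96)·8/5 + 7/12·5/14 = 1/8 ✓
b·Ac²: (-5/96)·(-8/5) = 1/12 ✓
b·A²c: 7/12·1/14 = 1/24 ✓; 4 stages ⇒ order 4.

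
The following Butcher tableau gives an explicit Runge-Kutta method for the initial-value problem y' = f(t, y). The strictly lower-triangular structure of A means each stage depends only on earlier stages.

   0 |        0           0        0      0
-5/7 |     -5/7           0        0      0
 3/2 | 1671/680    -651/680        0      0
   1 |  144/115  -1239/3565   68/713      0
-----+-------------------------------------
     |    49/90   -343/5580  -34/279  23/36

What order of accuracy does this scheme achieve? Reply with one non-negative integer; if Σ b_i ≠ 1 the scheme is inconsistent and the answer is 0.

b = (49/90, -343/5580, -34/279, 23/36)
c = (0, -5/7, 3/2, 1)
Ac = (0, 0, 93/136, 9/23)
Σ b_i: 49/90·1 + (-343/5580)·1 + (-34/279)·1 + 23/36·1 = 1 ✓
b·c: (-343/5580)·(-5/7) + (-34/279)·3/2 + 23/36·1 = 1/2 ✓
b·c²: (-343/5580)·25/49 + (-34/279)·9/4 + 23/36·1 = 1/3 ✓
b·Ac: (-34/279)·93/136 + 23/36·9/23 = 1/6 ✓
b·c³: (-343/5580)·(-125/343) + (-34/279)·27/8 + 23/36·1 = 1/4 ✓
b·(c∘Ac): (-34/279)·279/272 + 23/36·9/23 = 1/8 ✓
b·Ac²: (-34/279)·(-465/952) + 23/36·6/161 = 1/12 ✓
b·A²c: 23/36·3/46 = 1/24 ✓; 4 stages ⇒ order 4.

4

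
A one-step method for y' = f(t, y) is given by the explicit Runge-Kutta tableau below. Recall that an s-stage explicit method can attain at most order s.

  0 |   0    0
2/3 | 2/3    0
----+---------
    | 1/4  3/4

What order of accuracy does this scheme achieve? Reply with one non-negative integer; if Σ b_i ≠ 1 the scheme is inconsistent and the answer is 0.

2

b = (1/4, 3/4)
c = (0, 2/3)
Σ b_i: 1/4·1 + 3/4·1 = 1 ✓
b·c: 3/4·2/3 = 1/2 ✓; 2 stages ⇒ order 2.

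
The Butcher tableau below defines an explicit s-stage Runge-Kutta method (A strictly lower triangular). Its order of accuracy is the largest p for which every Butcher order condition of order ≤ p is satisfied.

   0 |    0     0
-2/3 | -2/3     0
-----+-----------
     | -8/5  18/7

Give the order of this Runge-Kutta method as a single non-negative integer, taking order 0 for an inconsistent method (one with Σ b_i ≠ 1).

0

b = (-8/5, 18/7)
c = (0, -2/3)
Σ b_i: (-8/5)·1 + 18/7·1 = 34/35 ≠ 1 ⇒ order 0.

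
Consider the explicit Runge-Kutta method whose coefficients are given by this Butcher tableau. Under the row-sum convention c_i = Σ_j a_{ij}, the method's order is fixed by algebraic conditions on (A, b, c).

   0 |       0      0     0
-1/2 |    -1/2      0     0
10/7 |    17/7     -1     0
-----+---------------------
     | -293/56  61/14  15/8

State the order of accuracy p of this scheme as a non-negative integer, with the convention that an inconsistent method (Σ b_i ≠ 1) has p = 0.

b = (-293/56, 61/14, 15/8)
c = (0, -1/2, 10/7)
Ac = (0, 0, 1/2)
Σ b_i: (-293/56)·1 + 61/14·1 + 15/8·1 = 1 ✓
b·c: 61/14·(-1/2) + 15/8·10/7 = 1/2 ✓
b·c²: 61/14·1/4 + 15/8·100/49 = 1927/392 ≠ 1/3 ⇒ order 2.
b·Ac: 15/8·1/2 = 15/16 ≠ 1/6

2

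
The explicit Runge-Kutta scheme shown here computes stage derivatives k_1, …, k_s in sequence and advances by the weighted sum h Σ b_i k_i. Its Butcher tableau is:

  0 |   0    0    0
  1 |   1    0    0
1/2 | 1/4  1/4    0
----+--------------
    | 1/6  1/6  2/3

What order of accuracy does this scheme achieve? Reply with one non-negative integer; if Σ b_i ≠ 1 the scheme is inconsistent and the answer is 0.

3

b = (1/6, 1/6, 2/3)
c = (0, 1, 1/2)
Ac = (0, 0, 1/4)
Σ b_i: 1/6·1 + 1/6·1 + 2/3·1 = 1 ✓
b·c: 1/6·1 + 2/3·1/2 = 1/2 ✓
b·c²: 1/6·1 + 2/3·1/4 = 1/3 ✓
b·Ac: 2/3·1/4 = 1/6 ✓; 3 stages ⇒ order 3.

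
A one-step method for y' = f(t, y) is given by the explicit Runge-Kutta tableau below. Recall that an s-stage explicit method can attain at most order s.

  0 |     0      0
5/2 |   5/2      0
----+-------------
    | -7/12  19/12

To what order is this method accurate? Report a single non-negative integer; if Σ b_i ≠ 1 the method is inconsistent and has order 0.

1

b = (-7/12, 19/12)
c = (0, 5/2)
Σ b_i: (-7/12)·1 + 19/12·1 = 1 ✓
b·c: 19/12·5/2 = 95/24 ≠ 1/2 ⇒ order 1.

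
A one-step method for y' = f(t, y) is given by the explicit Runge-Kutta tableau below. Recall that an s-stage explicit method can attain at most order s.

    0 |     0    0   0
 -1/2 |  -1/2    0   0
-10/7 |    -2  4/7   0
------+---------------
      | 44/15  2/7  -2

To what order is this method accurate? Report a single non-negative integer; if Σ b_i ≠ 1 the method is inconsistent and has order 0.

0

b = (44/15, 2/7, -2)
c = (0, -1/2, -10/7)
Ac = (0, 0, -2/7)
Σ b_i: 44/15·1 + 2/7·1 + (-2)·1 = 128/105 ≠ 1 ⇒ order 0.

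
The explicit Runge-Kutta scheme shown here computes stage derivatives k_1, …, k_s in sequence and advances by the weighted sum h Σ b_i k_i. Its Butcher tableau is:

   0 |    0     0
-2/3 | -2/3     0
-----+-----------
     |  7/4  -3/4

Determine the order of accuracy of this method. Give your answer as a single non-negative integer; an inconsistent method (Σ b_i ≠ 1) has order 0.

2

b = (7/4, -3/4)
c = (0, -2/3)
Σ b_i: 7/4·1 + (-3/4)·1 = 1 ✓
b·c: (-3/4)·(-2/3) = 1/2 ✓; 2 stages ⇒ order 2.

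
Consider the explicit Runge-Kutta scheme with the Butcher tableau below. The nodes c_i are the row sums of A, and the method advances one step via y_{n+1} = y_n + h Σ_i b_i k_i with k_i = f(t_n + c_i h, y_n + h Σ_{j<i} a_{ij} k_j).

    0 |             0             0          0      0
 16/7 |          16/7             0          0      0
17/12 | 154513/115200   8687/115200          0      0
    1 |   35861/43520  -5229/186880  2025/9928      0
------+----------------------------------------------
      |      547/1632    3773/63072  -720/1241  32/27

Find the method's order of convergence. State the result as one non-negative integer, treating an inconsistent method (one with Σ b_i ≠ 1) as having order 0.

4

b = (547/1632, 3773/63072, -720/1241, 32/27)
c = (0, 16/7, 17/12, 1)
Ac = (0, 0, 1241/7200, 9/40)
Σ b_i: 547/1632·1 + 3773/63072·1 + (-720/1241)·1 + 32/27·1 = 1 ✓
b·c: 3773/63072·16/7 + (-720/1241)·17/12 + 32/27·1 = 1/2 ✓
b·c²: 3773/63072·256/49 + (-720/1241)·289/144 + 32/27·1 = 1/3 ✓
b·Ac: (-720/1241)·1241/7200 + 32/27·9/40 = 1/6 ✓
b·c³: 3773/63072·4096/343 + (-720/1241)·4913/1728 + 32/27·1 = 1/4 ✓
b·(c∘Ac): (-720/1241)·21097/86400 + 32/27·9/40 = 1/8 ✓
b·Ac²: (-720/1241)·1241/3150 + 32/27·1179/4480 = 1/12 ✓
b·A²c: 32/27·9/256 = 1/24 ✓; 4 stages ⇒ order 4.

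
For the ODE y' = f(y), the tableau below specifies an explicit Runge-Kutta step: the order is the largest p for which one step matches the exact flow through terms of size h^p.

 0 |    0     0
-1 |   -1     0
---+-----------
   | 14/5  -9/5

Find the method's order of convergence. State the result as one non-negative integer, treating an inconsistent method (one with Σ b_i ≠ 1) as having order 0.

b = (14/5, -9/5)
c = (0, -1)
Σ b_i: 14/5·1 + (-9/5)·1 = 1 ✓
b·c: (-9/5)·(-1) = 9/5 ≠ 1/2 ⇒ order 1.

1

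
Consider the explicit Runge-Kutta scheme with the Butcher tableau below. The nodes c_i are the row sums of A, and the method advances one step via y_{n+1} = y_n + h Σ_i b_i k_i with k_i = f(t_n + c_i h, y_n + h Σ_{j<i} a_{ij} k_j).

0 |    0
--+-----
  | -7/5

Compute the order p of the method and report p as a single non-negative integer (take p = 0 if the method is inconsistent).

b = (-7/5)
c = (0)
Σ b_i: (-7/5)·1 = -7/5 ≠ 1 ⇒ order 0.

0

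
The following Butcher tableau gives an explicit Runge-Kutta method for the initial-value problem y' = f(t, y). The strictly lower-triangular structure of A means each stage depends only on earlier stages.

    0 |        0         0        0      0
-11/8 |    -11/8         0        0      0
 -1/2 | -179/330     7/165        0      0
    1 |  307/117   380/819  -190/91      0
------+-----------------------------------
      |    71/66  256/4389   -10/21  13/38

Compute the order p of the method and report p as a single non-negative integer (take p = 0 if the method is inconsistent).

b = (71/66, 256/4389, -10/21, 13/38)
c = (0, -11/8, -1/2, 1)
Ac = (0, 0, -7/120, 95/234)
Σ b_i: 71/66·1 + 256/4389·1 + (-10/21)·1 + 13/38·1 = 1 ✓
b·c: 256/4389·(-11/8) + (-10/21)·(-1/2) + 13/38·1 = 1/2 ✓
b·c²: 256/4389·121/64 + (-10/21)·1/4 + 13/38·1 = 1/3 ✓
b·Ac: (-10/21)·(-7/120) + 13/38·95/234 = 1/6 ✓
b·c³: 256/4389·(-1331/512) + (-10/21)·(-1/8) + 13/38·1 = 1/4 ✓
b·(c∘Ac): (-10/21)·7/240 + 13/38·95/234 = 1/8 ✓
b·Ac²: (-10/21)·77/960 + 13/38·665/1872 = 1/12 ✓
b·A²c: 13/38·19/156 = 1/24 ✓; 4 stages ⇒ order 4.

4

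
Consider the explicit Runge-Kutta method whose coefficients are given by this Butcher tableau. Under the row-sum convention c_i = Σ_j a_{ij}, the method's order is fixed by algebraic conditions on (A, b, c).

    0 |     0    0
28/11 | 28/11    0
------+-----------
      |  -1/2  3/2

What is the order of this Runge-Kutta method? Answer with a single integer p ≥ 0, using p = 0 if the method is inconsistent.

1

b = (-1/2, 3/2)
c = (0, 28/11)
Σ b_i: (-1/2)·1 + 3/2·1 = 1 ✓
b·c: 3/2·28/11 = 42/11 ≠ 1/2 ⇒ order 1.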